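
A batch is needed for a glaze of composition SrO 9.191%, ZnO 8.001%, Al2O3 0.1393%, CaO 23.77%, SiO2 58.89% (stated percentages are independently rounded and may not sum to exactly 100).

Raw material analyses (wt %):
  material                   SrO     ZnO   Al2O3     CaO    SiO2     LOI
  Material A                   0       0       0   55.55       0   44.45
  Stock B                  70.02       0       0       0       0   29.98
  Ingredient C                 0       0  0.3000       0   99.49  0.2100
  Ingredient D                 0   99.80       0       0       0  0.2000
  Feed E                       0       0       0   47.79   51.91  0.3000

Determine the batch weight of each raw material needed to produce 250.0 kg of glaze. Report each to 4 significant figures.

Every computation holds full precision from first step to last. The intermediate values are rounded to 4 significant figures as shown; every reported number receives exactly one rounding. All derived quantities (net glass mass, five oxide percentages, totals, the yield, LOI) are re-derived at full precision using the weight values on 250.0 kg of glass as they appear in either problem or answer.
Oxide mass targets, per 250.0 kg glaze:
  SrO: 9.191% × 250.0 = 22.98 kg
  ZnO: 8.001% × 250.0 = 20.00 kg
  Al2O3: 0.1393% × 250.0 = 0.3482 kg
  CaO: 23.77% × 250.0 = 59.42 kg
  SiO2: 58.89% × 250.0 = 147.2 kg
Oxide-by-oxide audit applying the batch weights above, relative to the basis at hand (every target is met by its sum modulo rounding of the values):
  SrO: 32.82·0.7002 = 22.98 kg (target 22.98 kg)
  ZnO: 20.04·0.9980 = 20.00 kg (target 20.00 kg)
  Al2O3: 116.1·0.003000 = 0.3483 kg (target 0.3482 kg)
  CaO: 54.38·0.5555 + 61.13·0.4779 = 59.42 kg (target 59.42 kg)
  SiO2: 116.1·0.9949 + 61.13·0.5191 = 147.2 kg (target 147.2 kg)
Glass mass check: total charge less LOI = 250.0 kg (summing oxide targets gives 250.0 kg; the stated basis being 250.0 kg — differing by rounding only).
Batch total: Σ batch = 284.5 kg; LOI removed, Σ of batch·LOI: 34.48 kg; yield: glass divided by total = 87.88%.

Batch per 250.0 kg glaze:
  Material A: 54.38 kg
  Stock B: 32.82 kg
  Ingredient C: 116.1 kg
  Ingredient D: 20.04 kg
  Feed E: 61.13 kg
Total batch = 284.5 kg; LOI loss = 34.48 kg; yield = 87.88%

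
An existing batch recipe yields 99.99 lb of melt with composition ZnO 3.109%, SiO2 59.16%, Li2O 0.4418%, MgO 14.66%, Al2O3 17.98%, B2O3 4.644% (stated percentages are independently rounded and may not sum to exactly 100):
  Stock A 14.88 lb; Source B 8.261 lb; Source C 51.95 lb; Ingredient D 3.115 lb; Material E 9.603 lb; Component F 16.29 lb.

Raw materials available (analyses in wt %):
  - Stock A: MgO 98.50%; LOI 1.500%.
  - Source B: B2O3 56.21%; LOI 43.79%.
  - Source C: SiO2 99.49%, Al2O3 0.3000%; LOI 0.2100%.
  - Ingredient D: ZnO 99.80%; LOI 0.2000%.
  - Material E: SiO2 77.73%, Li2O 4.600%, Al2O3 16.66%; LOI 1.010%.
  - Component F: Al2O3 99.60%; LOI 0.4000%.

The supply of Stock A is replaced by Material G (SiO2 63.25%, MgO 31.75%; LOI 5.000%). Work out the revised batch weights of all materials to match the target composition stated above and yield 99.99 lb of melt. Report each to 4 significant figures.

Every computation runs at exact precision from first step to last — the intermediate values appear rounded to four significant digits between the steps — exactly one rounding goes into every reported result; all derived quantities, which include yield, the totals, LOI, six oxide percentages, net glass mass, are recomputed at full precision, as set out in question or answer, from the weighed amounts at 99.99 lb of glass.
Oxide-by-oxide targets in 99.99 lb melt:
  ZnO: 3.109% × 99.99 = 3.109 lb
  SiO2: 59.16% × 99.99 = 59.15 lb
  Li2O: 0.4418% × 99.99 = 0.4418 lb
  MgO: 14.66% × 99.99 = 14.66 lb
  Al2O3: 17.98% × 99.99 = 17.98 lb
  B2O3: 4.644% × 99.99 = 4.644 lb
Balance tally, oxide-wise, working from each reported weight, for the quoted basis mass (target by target, the sums agree once rounding is allowed for):
  ZnO: 3.115·0.9980 = 3.109 lb (target 3.109 lb)
  SiO2: 46.17·0.6325 + 22.60·0.9949 + 9.603·0.7773 = 59.15 lb (target 59.15 lb)
  Li2O: 9.603·0.04600 = 0.4417 lb (target 0.4418 lb)
  MgO: 46.17·0.3175 = 14.66 lb (target 14.66 lb)
  Al2O3: 22.60·0.003000 + 9.603·0.1666 + 16.38·0.9960 = 17.98 lb (target 17.98 lb)
  B2O3: 8.261·0.5621 = 4.644 lb (target 4.644 lb)
Glass-mass closure: whole batch net of LOI = 99.99 lb (summing oxide targets gives 99.98 lb; with the basis standing at 99.99 lb — differing by rounding only).
Whole-batch sum: Σ batch = 106.1 lb; the LOI term Σ batch·LOI equals 6.142 lb; glass ÷ batch gives a yield of 94.21%.

Revised batch per 99.99 lb melt:
  Material G: 46.17 lb
  Source B: 8.261 lb
  Source C: 22.60 lb
  Ingredient D: 3.115 lb
  Material E: 9.603 lb
  Component F: 16.38 lb
Total batch = 106.1 lb; LOI loss = 6.142 lb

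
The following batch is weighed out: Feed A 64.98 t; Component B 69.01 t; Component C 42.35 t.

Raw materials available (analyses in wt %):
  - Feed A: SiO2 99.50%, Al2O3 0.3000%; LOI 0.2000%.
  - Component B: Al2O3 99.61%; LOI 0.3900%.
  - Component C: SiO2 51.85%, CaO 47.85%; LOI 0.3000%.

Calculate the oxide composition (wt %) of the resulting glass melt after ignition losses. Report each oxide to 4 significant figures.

All arithmetic keeps full float precision in all steps; working values are shown with 4-significant-digit rounding across the worked steps; each reported value undergoes a single rounding — derived quantities, including yield, totals, ignition loss, the three compositions, glass mass, are recomputed from the batch weights at 175.8 t of glass in full precision as set out in question or answer.
Oxide-by-oxide delivered mass:
  SiO2: 64.98·0.9950 + 42.35·0.5185 = 86.61 t
  CaO: 42.35·0.4785 = 20.26 t
  Al2O3: 64.98·0.003000 + 69.01·0.9961 = 68.94 t
LOI: 64.98·0.002000 + 69.01·0.003900 + 42.35·0.003000 = 0.5261 t
Glass mass = batch − LOI = 176.3 − 0.5261 = 175.8 t (= the summed oxide contributions)
each wt % is 100 × oxide ÷ glass

Glass mass = 175.8 t (batch 176.3 − LOI 0.5261).
Composition: SiO2 49.26%, CaO 11.53%, Al2O3 39.21%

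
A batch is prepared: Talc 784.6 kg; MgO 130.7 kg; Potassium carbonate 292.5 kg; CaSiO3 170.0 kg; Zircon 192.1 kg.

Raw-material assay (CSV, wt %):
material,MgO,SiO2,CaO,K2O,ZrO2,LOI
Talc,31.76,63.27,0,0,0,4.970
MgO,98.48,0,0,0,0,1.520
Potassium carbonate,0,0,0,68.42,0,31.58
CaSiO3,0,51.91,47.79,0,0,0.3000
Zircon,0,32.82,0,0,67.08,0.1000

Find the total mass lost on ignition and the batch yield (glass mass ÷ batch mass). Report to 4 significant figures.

LOI loss = 134.1 kg; glass = 1436 kg; yield = 91.46%

The intermediate values are displayed rounded to 4 significant digits alongside each step — the whole derivation holds full precision end to end; every reported number is rounded only once — the derived quantities, which include glass mass, the totals, yield, five oxide percentages, ignition loss, are rebuilt at full precision, exactly as printed in the problem or the answer, starting from the weights for 1436 kg of glass.
Material-by-material LOI:
  Talc: 784.6 × 0.04970 = 38.99 kg
  MgO: 130.7 × 0.01520 = 1.987 kg
  Potassium carbonate: 292.5 × 0.3158 = 92.37 kg
  CaSiO3: 170.0 × 0.003000 = 0.5100 kg
  Zircon: 192.1 × 0.001000 = 0.1921 kg
Total LOI = 134.1 kg
Glass = batch − LOI = 1570 − 134.1 = 1436 kg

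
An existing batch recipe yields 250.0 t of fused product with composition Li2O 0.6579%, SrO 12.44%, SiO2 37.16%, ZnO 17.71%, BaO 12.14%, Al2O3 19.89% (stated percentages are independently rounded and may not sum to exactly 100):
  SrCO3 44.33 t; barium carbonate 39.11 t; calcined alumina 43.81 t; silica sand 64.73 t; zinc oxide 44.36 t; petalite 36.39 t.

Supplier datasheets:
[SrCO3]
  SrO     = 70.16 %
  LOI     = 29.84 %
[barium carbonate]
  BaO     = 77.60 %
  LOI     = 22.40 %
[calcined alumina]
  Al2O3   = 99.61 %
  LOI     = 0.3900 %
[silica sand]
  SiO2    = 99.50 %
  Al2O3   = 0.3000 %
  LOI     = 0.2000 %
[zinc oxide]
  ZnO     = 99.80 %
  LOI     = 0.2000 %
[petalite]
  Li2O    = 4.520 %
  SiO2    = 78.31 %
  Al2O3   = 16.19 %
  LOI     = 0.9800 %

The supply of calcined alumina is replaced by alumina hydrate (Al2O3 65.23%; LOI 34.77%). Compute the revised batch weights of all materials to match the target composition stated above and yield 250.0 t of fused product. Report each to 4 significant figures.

Revised batch per 250.0 t fused product:
  SrCO3: 44.33 t
  barium carbonate: 39.11 t
  alumina hydrate: 66.90 t
  silica sand: 64.73 t
  zinc oxide: 44.36 t
  petalite: 36.39 t
Total batch = 295.8 t; LOI loss = 45.82 t

Full precision is carried from first step to last — rounding to 4 significant figures extends to every in-between result as shown. Exactly one rounding is applied to every reported value; all derived quantities (yield, totals, LOI, six oxide percentages, glass mass) are carried at full float precision from the weighed amounts per 250.0 t of glass, as set out in the problem or the answer.
Oxide mass targets, per 250.0 t fused product:
  Li2O: 0.6579% × 250.0 = 1.645 t
  SrO: 12.44% × 250.0 = 31.10 t
  SiO2: 37.16% × 250.0 = 92.90 t
  ZnO: 17.71% × 250.0 = 44.28 t
  BaO: 12.14% × 250.0 = 30.35 t
  Al2O3: 19.89% × 250.0 = 49.72 t
Checking each oxide sum using the reported weights, per the basis as stated (target by target, the sums agree up to rounding of the answer):
  Li2O: 36.39·0.04520 = 1.645 t (target 1.645 t)
  SrO: 44.33·0.7016 = 31.10 t (target 31.10 t)
  SiO2: 64.73·0.9950 + 36.39·0.7831 = 92.90 t (target 92.90 t)
  ZnO: 44.36·0.9980 = 44.27 t (target 44.28 t)
  BaO: 39.11·0.7760 = 30.35 t (target 30.35 t)
  Al2O3: 66.90·0.6523 + 64.73·0.003000 + 36.39·0.1619 = 49.72 t (target 49.72 t)
Glass mass check: batch Σ − ignition loss = 250.0 t (the targets, summed, come to 250.0 t; against the stated basis, 250.0 t — a pure rounding effect).
Batch total: Σ batch = 295.8 t; loss to ignition Σ batch·LOI = 45.82 t; yield, glass over the total, = 84.51%.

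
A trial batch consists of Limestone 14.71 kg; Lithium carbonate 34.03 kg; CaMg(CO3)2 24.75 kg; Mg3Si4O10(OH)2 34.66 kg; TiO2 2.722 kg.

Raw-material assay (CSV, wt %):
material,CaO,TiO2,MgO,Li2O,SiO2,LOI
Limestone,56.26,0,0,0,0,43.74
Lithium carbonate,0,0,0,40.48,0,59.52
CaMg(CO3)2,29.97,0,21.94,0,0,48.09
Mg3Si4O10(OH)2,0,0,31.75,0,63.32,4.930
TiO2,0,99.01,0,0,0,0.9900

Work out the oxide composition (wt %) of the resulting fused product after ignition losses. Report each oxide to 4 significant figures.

Glass mass = 70.55 kg (batch 110.9 − LOI 40.33).
Composition: CaO 22.25%, TiO2 3.820%, MgO 23.30%, Li2O 19.53%, SiO2 31.11%

Values along the way are printed rounded off to 4 significant digits on the page. Full precision is carried at each step; a single rounding completes every reported value. All derived quantities are carried using the weight values for 70.55 kg of glass at exact precision (ignition loss, the five compositions, net glass mass, totals, yield), as quoted within problem or answer.
Oxide masses out of the charge:
  CaO: 14.71·0.5626 + 24.75·0.2997 = 15.69 kg
  TiO2: 2.722·0.9901 = 2.695 kg
  MgO: 24.75·0.2194 + 34.66·0.3175 = 16.43 kg
  Li2O: 34.03·0.4048 = 13.78 kg
  SiO2: 34.66·0.6332 = 21.95 kg
LOI: 14.71·0.4374 + 34.03·0.5952 + 24.75·0.4809 + 34.66·0.04930 + 2.722·0.009900 = 40.33 kg
Glass = total batch minus LOI = 110.9 − 40.33 = 70.55 kg (consistent with Σ oxide mass)
wt % = 100 × oxide mass / glass mass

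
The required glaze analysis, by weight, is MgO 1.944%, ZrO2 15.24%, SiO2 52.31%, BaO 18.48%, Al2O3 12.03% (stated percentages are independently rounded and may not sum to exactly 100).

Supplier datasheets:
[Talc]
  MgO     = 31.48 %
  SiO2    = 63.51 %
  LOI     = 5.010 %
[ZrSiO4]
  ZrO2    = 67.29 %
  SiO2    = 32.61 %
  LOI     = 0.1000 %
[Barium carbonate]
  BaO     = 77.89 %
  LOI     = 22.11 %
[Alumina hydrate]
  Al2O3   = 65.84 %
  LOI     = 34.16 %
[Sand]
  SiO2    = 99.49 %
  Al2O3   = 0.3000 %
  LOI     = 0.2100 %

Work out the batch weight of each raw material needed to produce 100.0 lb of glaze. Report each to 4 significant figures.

Batch per 100.0 lb glaze:
  Talc: 6.175 lb
  ZrSiO4: 22.65 lb
  Barium carbonate: 23.73 lb
  Alumina hydrate: 18.08 lb
  Sand: 41.21 lb
Total batch = 111.8 lb; LOI loss = 11.84 lb; yield = 89.41%

Each numeric step maintains full precision in all steps — working values are shown (rounded to four significant digits) between the steps — a single rounding finalizes every reported figure; derived quantities, including totals, LOI, the yield, the five compositions, glass mass, are computed starting from the weights at 100.0 lb of glass at full float precision precisely as stated by the problem or the answer.
Oxide mass targets, per 100.0 lb glaze:
  MgO: 1.944% × 100.0 = 1.944 lb
  ZrO2: 15.24% × 100.0 = 15.24 lb
  SiO2: 52.31% × 100.0 = 52.31 lb
  BaO: 18.48% × 100.0 = 18.48 lb
  Al2O3: 12.03% × 100.0 = 12.03 lb
Oxide-by-oxide audit on the weights just shown, for the quoted basis mass (sum by sum, the targets are met modulo rounding of the values):
  MgO: 6.175·0.3148 = 1.944 lb (target 1.944 lb)
  ZrO2: 22.65·0.6729 = 15.24 lb (target 15.24 lb)
  SiO2: 6.175·0.6351 + 22.65·0.3261 + 41.21·0.9949 = 52.31 lb (target 52.31 lb)
  BaO: 23.73·0.7789 = 18.48 lb (target 18.48 lb)
  Al2O3: 18.08·0.6584 + 41.21·0.003000 = 12.03 lb (target 12.03 lb)
Glass-mass sanity pass: total charge less LOI = 100.0 lb (oxide target masses add up to 100.0 lb; versus the stated basis of 100.0 lb — differing by rounding only).
Batch grand total — Σ batch = 111.8 lb; ignition loss, Σ(batch × LOI) = 11.84 lb; glass ÷ batch gives a yield of 89.41%.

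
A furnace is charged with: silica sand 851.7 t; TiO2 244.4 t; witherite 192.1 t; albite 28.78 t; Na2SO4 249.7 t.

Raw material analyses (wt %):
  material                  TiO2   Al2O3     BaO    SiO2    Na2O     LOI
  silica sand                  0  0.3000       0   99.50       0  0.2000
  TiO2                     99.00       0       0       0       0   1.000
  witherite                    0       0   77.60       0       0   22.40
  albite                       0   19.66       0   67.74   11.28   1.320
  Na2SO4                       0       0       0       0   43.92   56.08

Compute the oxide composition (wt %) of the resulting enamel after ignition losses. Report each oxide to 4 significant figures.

Glass mass = 1379 t (batch 1567 − LOI 187.6).
Composition: TiO2 17.54%, Al2O3 0.5956%, BaO 10.81%, SiO2 62.86%, Na2O 8.188%

All internal work keeps exact precision throughout — intermediates are displayed, with 4-significant-digit rounding, at each printed step; a single rounding finalizes every reported number. All derived quantities are rebuilt starting from the weights for 1379 t of glass at exact precision (ignition loss, totals, glass mass, five oxide percentages, yield) exactly as shown in the problem or answer text.
Oxide-by-oxide delivered mass:
  TiO2: 244.4·0.9900 = 242.0 t
  Al2O3: 851.7·0.003000 + 28.78·0.1966 = 8.213 t
  BaO: 192.1·0.7760 = 149.1 t
  SiO2: 851.7·0.9950 + 28.78·0.6774 = 866.9 t
  Na2O: 28.78·0.1128 + 249.7·0.4392 = 112.9 t
LOI: 851.7·0.002000 + 244.4·0.01000 + 192.1·0.2240 + 28.78·0.01320 + 249.7·0.5608 = 187.6 t
Glass = total batch minus LOI = 1567 − 187.6 = 1379 t (the oxide masses sum to this)
percent by weight: oxide/glass ×100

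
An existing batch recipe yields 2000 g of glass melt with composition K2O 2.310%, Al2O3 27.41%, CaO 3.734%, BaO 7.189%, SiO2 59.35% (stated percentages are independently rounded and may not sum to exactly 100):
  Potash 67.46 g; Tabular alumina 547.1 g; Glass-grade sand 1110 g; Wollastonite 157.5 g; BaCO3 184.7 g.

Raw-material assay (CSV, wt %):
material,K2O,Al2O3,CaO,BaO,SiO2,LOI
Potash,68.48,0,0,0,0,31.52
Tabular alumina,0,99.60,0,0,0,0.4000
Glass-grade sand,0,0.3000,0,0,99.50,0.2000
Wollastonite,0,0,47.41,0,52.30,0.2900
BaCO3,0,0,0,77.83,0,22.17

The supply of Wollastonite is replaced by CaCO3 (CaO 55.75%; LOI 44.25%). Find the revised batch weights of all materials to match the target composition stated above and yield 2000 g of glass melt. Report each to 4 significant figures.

Full float precision is kept in all steps; mid-chain values are rounded to 4 significant digits when quoted — every reported number is rounded a single time — the derived quantities, which include totals, yield, net glass mass, the five compositions, ignition loss, are recomputed at exact precision, as written in either problem or answer, using the weight values at 2000 g of glass.
The oxide mass targets at 2000 g glass melt:
  K2O: 2.310% × 2000 = 46.20 g
  Al2O3: 27.41% × 2000 = 548.2 g
  CaO: 3.734% × 2000 = 74.68 g
  BaO: 7.189% × 2000 = 143.8 g
  SiO2: 59.35% × 2000 = 1187 g
Per-oxide balance check with the batch weights as given, versus the basis set out (oxide sums agree with the targets given rounding of the digits):
  K2O: 67.46·0.6848 = 46.20 g (target 46.20 g)
  Al2O3: 546.8·0.9960 + 1193·0.003000 = 548.2 g (target 548.2 g)
  CaO: 134.0·0.5575 = 74.70 g (target 74.68 g)
  BaO: 184.7·0.7783 = 143.8 g (target 143.8 g)
  SiO2: 1193·0.9950 = 1187 g (target 1187 g)
Glass-mass bookkeeping: whole batch net of LOI = 2000 g (summing oxide targets gives 2000 g; the stated basis being 2000 g — rounding explains the deltas).
Summing the batch: Σ batch = 2126 g; Σ batch·LOI gives LOI loss = 126.1 g; as yield: glass ÷ batch → 94.07%.

Revised batch per 2000 g glass melt:
  Potash: 67.46 g
  Tabular alumina: 546.8 g
  Glass-grade sand: 1193 g
  CaCO3: 134.0 g
  BaCO3: 184.7 g
Total batch = 2126 g; LOI loss = 126.1 g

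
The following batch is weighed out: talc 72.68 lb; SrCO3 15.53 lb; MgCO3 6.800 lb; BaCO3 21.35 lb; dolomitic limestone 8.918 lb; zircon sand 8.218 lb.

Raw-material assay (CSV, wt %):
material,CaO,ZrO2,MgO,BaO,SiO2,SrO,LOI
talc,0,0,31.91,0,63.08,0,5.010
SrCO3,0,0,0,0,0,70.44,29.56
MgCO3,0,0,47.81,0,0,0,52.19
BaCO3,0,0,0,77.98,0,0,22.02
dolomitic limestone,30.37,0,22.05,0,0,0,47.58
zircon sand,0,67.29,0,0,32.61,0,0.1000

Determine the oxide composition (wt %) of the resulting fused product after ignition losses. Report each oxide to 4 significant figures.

Intermediates are displayed with 4-significant-digit rounding in the working; each numeric step runs at exact precision at each step — each reported figure includes exactly one rounding — all derived quantities are recomputed from the weighed amounts for 112.8 lb of glass in full float precision (totals, ignition loss, glass mass, six oxide percentages, the yield), exactly as shown in question or answer.
Oxide-by-oxide delivered mass:
  CaO: 8.918·0.3037 = 2.708 lb
  ZrO2: 8.218·0.6729 = 5.530 lb
  MgO: 72.68·0.3191 + 6.800·0.4781 + 8.918·0.2205 = 28.41 lb
  BaO: 21.35·0.7798 = 16.65 lb
  SiO2: 72.68·0.6308 + 8.218·0.3261 = 48.53 lb
  SrO: 15.53·0.7044 = 10.94 lb
LOI: 72.68·0.05010 + 15.53·0.2956 + 6.800·0.5219 + 21.35·0.2202 + 8.918·0.4758 + 8.218·0.001000 = 20.73 lb
Net of LOI, the glass mass = 133.5 − 20.73 = 112.8 lb (the oxide masses sum to this)
each wt % is 100 × oxide ÷ glass

Glass mass = 112.8 lb (batch 133.5 − LOI 20.73).
Composition: CaO 2.402%, ZrO2 4.904%, MgO 25.19%, BaO 14.76%, SiO2 43.03%, SrO 9.701%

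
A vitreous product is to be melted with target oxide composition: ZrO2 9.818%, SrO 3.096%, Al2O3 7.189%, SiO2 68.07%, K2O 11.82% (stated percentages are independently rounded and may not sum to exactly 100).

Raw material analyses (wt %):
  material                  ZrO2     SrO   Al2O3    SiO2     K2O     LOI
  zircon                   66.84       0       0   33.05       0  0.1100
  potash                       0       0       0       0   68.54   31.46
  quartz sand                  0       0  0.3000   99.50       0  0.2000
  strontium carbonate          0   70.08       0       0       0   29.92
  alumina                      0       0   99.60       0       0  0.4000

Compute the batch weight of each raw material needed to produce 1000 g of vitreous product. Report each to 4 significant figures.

Batch per 1000 g vitreous product:
  zircon: 146.9 g
  potash: 172.5 g
  quartz sand: 635.3 g
  strontium carbonate: 44.18 g
  alumina: 70.27 g
Total batch = 1069 g; LOI loss = 69.20 g; yield = 93.53%

The whole derivation runs at full precision throughout. Working values appear, rounded to four significant digits, at each printed step; a single rounding finalizes each reported result — the derived quantities (the five compositions, yield, totals, LOI, net glass mass) are carried at full float precision starting from the weights per 1000 g of glass exactly as shown in question or answer.
Per-oxide target masses for 1000 g vitreous product:
  ZrO2: 9.818% × 1000 = 98.18 g
  SrO: 3.096% × 1000 = 30.96 g
  Al2O3: 7.189% × 1000 = 71.89 g
  SiO2: 68.07% × 1000 = 680.7 g
  K2O: 11.82% × 1000 = 118.2 g
Sums-versus-targets review on the weights just shown, relative to the basis at hand (sum by sum, the targets are met net of answer rounding effects):
  ZrO2: 146.9·0.6684 = 98.19 g (target 98.18 g)
  SrO: 44.18·0.7008 = 30.96 g (target 30.96 g)
  Al2O3: 635.3·0.003000 + 70.27·0.9960 = 71.89 g (target 71.89 g)
  SiO2: 146.9·0.3305 + 635.3·0.9950 = 680.7 g (target 680.7 g)
  K2O: 172.5·0.6854 = 118.2 g (target 118.2 g)
Auditing the glass mass value: total batch − LOI = 999.9 g (per-oxide target masses sum to 999.9 g; with the basis standing at 1000 g — rounding explains the deltas).
Batch total: Σ batch = 1069 g; ignition loss, Σ(batch × LOI) = 69.20 g; yield = glass ÷ total batch = 93.53%.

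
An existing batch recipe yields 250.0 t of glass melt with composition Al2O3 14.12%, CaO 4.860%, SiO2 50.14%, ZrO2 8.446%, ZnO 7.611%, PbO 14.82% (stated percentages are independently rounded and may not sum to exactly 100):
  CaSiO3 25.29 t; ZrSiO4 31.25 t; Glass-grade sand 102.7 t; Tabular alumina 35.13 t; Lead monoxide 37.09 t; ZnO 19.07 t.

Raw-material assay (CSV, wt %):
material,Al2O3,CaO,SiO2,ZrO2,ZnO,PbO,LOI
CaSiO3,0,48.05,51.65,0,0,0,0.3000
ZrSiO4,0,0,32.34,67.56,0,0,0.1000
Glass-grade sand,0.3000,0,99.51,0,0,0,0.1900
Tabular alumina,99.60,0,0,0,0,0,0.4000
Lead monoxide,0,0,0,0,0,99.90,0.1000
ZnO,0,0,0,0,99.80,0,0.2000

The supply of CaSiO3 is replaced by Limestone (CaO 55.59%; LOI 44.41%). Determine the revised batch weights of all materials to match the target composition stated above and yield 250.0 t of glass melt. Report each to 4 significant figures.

Revised batch per 250.0 t glass melt:
  Limestone: 21.86 t
  ZrSiO4: 31.25 t
  Glass-grade sand: 115.8 t
  Tabular alumina: 35.09 t
  Lead monoxide: 37.09 t
  ZnO: 19.07 t
Total batch = 260.2 t; LOI loss = 10.17 t

Mid-chain values are shown rounded off to 4 significant figures as written — all arithmetic runs at exact precision at every stage; a single rounding yields every reported result; derived quantities are carried using the weight values at 250.0 t of glass at exact precision (the yield, six oxide percentages, the totals, LOI, glass mass) as set out in the question or the answer.
The oxide mass targets at 250.0 t glass melt:
  Al2O3: 14.12% × 250.0 = 35.30 t
  CaO: 4.860% × 250.0 = 12.15 t
  SiO2: 50.14% × 250.0 = 125.4 t
  ZrO2: 8.446% × 250.0 = 21.12 t
  ZnO: 7.611% × 250.0 = 19.03 t
  PbO: 14.82% × 250.0 = 37.05 t
A balance pass over the oxides, working from each reported weight, under the basis named above (summed amounts equal target values within answer rounding):
  Al2O3: 115.8·0.003000 + 35.09·0.9960 = 35.30 t (target 35.30 t)
  CaO: 21.86·0.5559 = 12.15 t (target 12.15 t)
  SiO2: 31.25·0.3234 + 115.8·0.9951 = 125.3 t (target 125.4 t)
  ZrO2: 31.25·0.6756 = 21.11 t (target 21.12 t)
  ZnO: 19.07·0.9980 = 19.03 t (target 19.03 t)
  PbO: 37.09·0.9990 = 37.05 t (target 37.05 t)
Glass mass check: the batch minus its LOI: 250.0 t (the targets, summed, come to 250.0 t; stated basis 250.0 t — gaps are rounding artifacts).
Summing the batch: Σ batch = 260.2 t; LOI removed, Σ of batch·LOI: 10.17 t; yield: glass divided by total = 96.09%.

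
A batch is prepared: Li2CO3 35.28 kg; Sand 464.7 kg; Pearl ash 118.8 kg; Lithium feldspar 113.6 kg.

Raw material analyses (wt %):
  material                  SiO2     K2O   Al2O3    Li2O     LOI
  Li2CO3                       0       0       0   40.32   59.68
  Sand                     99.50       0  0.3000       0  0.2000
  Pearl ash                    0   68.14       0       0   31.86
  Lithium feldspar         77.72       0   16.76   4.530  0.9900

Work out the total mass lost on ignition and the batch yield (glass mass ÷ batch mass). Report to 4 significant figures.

LOI loss = 60.96 kg; glass = 671.4 kg; yield = 91.68%

The whole derivation keeps full float precision in every operation — mid-chain values appear (rounded to four significant figures) in the working — a single rounding yields each reported figure — all derived quantities, including yield, ignition loss, the totals, four oxide percentages, glass mass, are rebuilt starting from the weights on 671.4 kg of glass at full float precision as quoted within either problem or answer.
Each material's LOI contribution:
  Li2CO3: 35.28 × 0.5968 = 21.06 kg
  Sand: 464.7 × 0.002000 = 0.9294 kg
  Pearl ash: 118.8 × 0.3186 = 37.85 kg
  Lithium feldspar: 113.6 × 0.009900 = 1.125 kg
Total LOI = 60.96 kg
Glass = batch − LOI = 732.4 − 60.96 = 671.4 kg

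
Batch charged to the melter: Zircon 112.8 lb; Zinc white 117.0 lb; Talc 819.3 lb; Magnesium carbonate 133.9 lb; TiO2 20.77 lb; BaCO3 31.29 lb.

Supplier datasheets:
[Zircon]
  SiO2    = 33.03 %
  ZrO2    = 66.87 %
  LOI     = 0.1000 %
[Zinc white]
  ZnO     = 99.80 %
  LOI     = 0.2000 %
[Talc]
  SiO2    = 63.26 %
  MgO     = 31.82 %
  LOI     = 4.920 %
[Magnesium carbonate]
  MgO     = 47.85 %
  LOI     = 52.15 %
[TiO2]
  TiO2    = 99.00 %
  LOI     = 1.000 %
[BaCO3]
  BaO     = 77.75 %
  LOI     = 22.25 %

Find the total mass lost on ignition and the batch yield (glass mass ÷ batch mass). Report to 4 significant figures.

LOI loss = 117.7 lb; glass = 1117 lb; yield = 90.47%

Full float precision is maintained end to end — the intermediate values are printed (rounded to four significant figures) in the printout. Every reported figure receives exactly one rounding; derived quantities, which include totals, LOI, the six compositions, yield, glass mass, are carried at full precision, as they appear in problem or answer, from the batch weights at 1117 lb of glass.
Material-by-material LOI:
  Zircon: 112.8 × 0.001000 = 0.1128 lb
  Zinc white: 117.0 × 0.002000 = 0.2340 lb
  Talc: 819.3 × 0.04920 = 40.31 lb
  Magnesium carbonate: 133.9 × 0.5215 = 69.83 lb
  TiO2: 20.77 × 0.01000 = 0.2077 lb
  BaCO3: 31.29 × 0.2225 = 6.962 lb
Total LOI = 117.7 lb
Glass = batch − LOI = 1235 − 117.7 = 1117 lb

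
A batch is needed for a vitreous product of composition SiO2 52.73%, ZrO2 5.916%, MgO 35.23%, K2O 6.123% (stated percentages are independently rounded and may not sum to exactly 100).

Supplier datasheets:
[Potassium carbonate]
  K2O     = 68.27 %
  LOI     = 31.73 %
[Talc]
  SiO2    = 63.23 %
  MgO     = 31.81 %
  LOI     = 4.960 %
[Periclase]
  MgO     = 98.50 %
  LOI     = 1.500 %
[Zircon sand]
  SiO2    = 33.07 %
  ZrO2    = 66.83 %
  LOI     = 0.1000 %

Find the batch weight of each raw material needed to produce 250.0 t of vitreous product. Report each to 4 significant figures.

Batch per 250.0 t vitreous product:
  Potassium carbonate: 22.42 t
  Talc: 196.9 t
  Periclase: 25.83 t
  Zircon sand: 22.13 t
Total batch = 267.3 t; LOI loss = 17.29 t; yield = 93.53%

The working math keeps full precision from start to finish — the intermediate values are shown rounded off to 4 significant digits between the steps; each reported value includes exactly one rounding; derived quantities are rebuilt from the batch weights for 250.0 t of glass in exact precision (the four compositions, glass mass, yield, the totals, LOI) precisely as stated by the problem or the answer.
Oxide mass targets, per 250.0 t vitreous product:
  SiO2: 52.73% × 250.0 = 131.8 t
  ZrO2: 5.916% × 250.0 = 14.79 t
  MgO: 35.23% × 250.0 = 88.08 t
  K2O: 6.123% × 250.0 = 15.31 t
Sums-versus-targets review given the weights on record, per the basis as stated (sum by sum, the targets are met net of answer rounding effects):
  SiO2: 196.9·0.6323 + 22.13·0.3307 = 131.8 t (target 131.8 t)
  ZrO2: 22.13·0.6683 = 14.79 t (target 14.79 t)
  MgO: 196.9·0.3181 + 25.83·0.9850 = 88.08 t (target 88.08 t)
  K2O: 22.42·0.6827 = 15.31 t (target 15.31 t)
Consistency of the glass mass: Σ batch − LOI loss = 250.0 t (targets for the oxides total 250.0 t; basis as stated: 250.0 t — deltas are rounding alone).
Adding the batch up: Σ batch = 267.3 t; the LOI term Σ batch·LOI equals 17.29 t; the yield ratio, glass ÷ batch: 93.53%.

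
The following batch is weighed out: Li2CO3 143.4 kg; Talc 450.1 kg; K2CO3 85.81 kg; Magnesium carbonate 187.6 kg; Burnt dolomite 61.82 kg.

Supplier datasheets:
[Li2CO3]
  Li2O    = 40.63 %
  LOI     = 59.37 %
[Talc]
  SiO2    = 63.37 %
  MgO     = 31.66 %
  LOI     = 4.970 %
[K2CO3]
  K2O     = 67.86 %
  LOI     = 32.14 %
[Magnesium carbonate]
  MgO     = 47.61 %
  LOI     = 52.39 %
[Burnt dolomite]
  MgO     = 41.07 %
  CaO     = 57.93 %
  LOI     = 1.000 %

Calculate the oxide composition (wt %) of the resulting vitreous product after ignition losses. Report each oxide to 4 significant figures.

Glass mass = 694.7 kg (batch 928.7 − LOI 234.0).
Composition: SiO2 41.06%, MgO 37.02%, Li2O 8.386%, K2O 8.382%, CaO 5.155%

The working math keeps exact precision at each step — mid-chain values appear, rounded to four significant figures, within the worked lines — every reported result carries a single rounding; all derived quantities (ignition loss, five oxide percentages, glass mass, the totals, the yield) are rebuilt using the weight values for 694.7 kg of glass at exact precision, as written in the problem or the answer.
Oxide-by-oxide delivered mass:
  SiO2: 450.1·0.6337 = 285.2 kg
  MgO: 450.1·0.3166 + 187.6·0.4761 + 61.82·0.4107 = 257.2 kg
  Li2O: 143.4·0.4063 = 58.26 kg
  K2O: 85.81·0.6786 = 58.23 kg
  CaO: 61.82·0.5793 = 35.81 kg
LOI: 143.4·0.5937 + 450.1·0.04970 + 85.81·0.3214 + 187.6·0.5239 + 61.82·0.01000 = 234.0 kg
Net of LOI, the glass mass = 928.7 − 234.0 = 694.7 kg (the oxide masses sum to this)
percent by weight: oxide/glass ×100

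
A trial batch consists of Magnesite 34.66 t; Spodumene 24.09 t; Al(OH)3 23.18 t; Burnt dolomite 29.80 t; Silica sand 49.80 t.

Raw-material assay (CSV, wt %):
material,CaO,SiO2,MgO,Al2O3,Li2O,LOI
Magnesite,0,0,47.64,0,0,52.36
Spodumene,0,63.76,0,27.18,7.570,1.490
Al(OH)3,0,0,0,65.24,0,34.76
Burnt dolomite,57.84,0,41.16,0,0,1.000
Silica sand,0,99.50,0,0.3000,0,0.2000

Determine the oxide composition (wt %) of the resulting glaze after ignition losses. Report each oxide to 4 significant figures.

Every computation runs at full float precision at all times. Values along the way are printed, with 4-significant-digit rounding, in the printout. Each reported figure is rounded once only; the derived quantities (the totals, the five compositions, the yield, glass mass, ignition loss) are recomputed starting from the weights for 134.6 t of glass at exact precision as quoted within the problem or the answer.
What the batch supplies per oxide:
  CaO: 29.80·0.5784 = 17.24 t
  SiO2: 24.09·0.6376 + 49.80·0.9950 = 64.91 t
  MgO: 34.66·0.4764 + 29.80·0.4116 = 28.78 t
  Al2O3: 24.09·0.2718 + 23.18·0.6524 + 49.80·0.003000 = 21.82 t
  Li2O: 24.09·0.07570 = 1.824 t
LOI: 34.66·0.5236 + 24.09·0.01490 + 23.18·0.3476 + 29.80·0.01000 + 49.80·0.002000 = 26.96 t
batch − LOI leaves glass = 161.5 − 26.96 = 134.6 t (= Σ oxide masses)
percent share: oxide ÷ glass, ×100

Glass mass = 134.6 t (batch 161.5 − LOI 26.96).
Composition: CaO 12.81%, SiO2 48.24%, MgO 21.39%, Al2O3 16.21%, Li2O 1.355%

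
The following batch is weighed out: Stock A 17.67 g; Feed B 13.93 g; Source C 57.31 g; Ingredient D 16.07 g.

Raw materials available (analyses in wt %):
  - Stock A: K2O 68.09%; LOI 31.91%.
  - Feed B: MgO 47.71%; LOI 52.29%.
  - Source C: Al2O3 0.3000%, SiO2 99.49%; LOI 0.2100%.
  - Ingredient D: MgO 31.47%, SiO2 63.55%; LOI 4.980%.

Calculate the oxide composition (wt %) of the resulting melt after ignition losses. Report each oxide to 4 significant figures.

Mid-chain values appear rounded to four significant digits in the working; all arithmetic carries full precision all the way through; every reported value is rounded once only; the derived quantities (totals, the yield, LOI, the four compositions, net glass mass) are re-derived using the weight values on 91.14 g of glass at full float precision, as set out in either problem or answer.
What the batch supplies per oxide:
  Al2O3: 57.31·0.003000 = 0.1719 g
  MgO: 13.93·0.4771 + 16.07·0.3147 = 11.70 g
  K2O: 17.67·0.6809 = 12.03 g
  SiO2: 57.31·0.9949 + 16.07·0.6355 = 67.23 g
LOI: 17.67·0.3191 + 13.93·0.5229 + 57.31·0.002100 + 16.07·0.04980 = 13.84 g
The glass mass, total less LOI, = 105.0 − 13.84 = 91.14 g (= the summed oxide contributions)
each wt % is 100 × oxide ÷ glass

Glass mass = 91.14 g (batch 105.0 − LOI 13.84).
Composition: Al2O3 0.1887%, MgO 12.84%, K2O 13.20%, SiO2 73.77%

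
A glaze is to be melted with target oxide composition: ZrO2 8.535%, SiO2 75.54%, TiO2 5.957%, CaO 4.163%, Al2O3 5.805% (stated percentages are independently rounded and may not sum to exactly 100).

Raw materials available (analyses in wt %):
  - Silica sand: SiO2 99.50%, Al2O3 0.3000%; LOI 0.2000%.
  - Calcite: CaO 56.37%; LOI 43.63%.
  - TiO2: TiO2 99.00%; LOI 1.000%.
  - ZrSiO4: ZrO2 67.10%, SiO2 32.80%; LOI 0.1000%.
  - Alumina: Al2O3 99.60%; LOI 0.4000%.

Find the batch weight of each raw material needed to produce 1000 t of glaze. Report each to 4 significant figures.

Batch per 1000 t glaze:
  Silica sand: 717.3 t
  Calcite: 73.85 t
  TiO2: 60.17 t
  ZrSiO4: 127.2 t
  Alumina: 56.12 t
Total batch = 1035 t; LOI loss = 34.61 t; yield = 96.65%

Every computation carries full float precision through every step; values along the way are displayed (rounded to four significant digits) at each printed step. A single rounding finalizes each reported number; all derived quantities, which include ignition loss, the totals, yield, the five compositions, net glass mass, are recomputed in full float precision, exactly as printed in either problem or answer, from the batch weights for 1000 t of glass.
Target oxide masses per 1000 t glaze:
  ZrO2: 8.535% × 1000 = 85.35 t
  SiO2: 75.54% × 1000 = 755.4 t
  TiO2: 5.957% × 1000 = 59.57 t
  CaO: 4.163% × 1000 = 41.63 t
  Al2O3: 5.805% × 1000 = 58.05 t
Per-oxide balance check given the weights on record, versus the basis set out (every target is met by its sum net of answer rounding effects):
  ZrO2: 127.2·0.6710 = 85.35 t (target 85.35 t)
  SiO2: 717.3·0.9950 + 127.2·0.3280 = 755.4 t (target 755.4 t)
  TiO2: 60.17·0.9900 = 59.57 t (target 59.57 t)
  CaO: 73.85·0.5637 = 41.63 t (target 41.63 t)
  Al2O3: 717.3·0.003000 + 56.12·0.9960 = 58.05 t (target 58.05 t)
Glass-mass sanity pass: net batch after ignition = 1000 t (targets for the oxides total 1000 t; basis as stated: 1000 t — rounding explains the deltas).
Whole-batch sum: Σ batch = 1035 t; Σ batch·LOI gives LOI loss = 34.61 t; yield, glass over the total, = 96.65%.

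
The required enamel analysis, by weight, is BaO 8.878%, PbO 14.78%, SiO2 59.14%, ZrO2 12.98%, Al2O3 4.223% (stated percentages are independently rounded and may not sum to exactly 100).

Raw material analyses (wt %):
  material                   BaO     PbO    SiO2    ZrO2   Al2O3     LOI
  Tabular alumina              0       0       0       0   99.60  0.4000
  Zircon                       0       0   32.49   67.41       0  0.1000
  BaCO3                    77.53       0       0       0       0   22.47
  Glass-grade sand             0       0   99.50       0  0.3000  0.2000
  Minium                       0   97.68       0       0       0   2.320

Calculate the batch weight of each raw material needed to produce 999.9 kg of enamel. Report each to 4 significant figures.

The intermediate values are rounded to four significant figures as shown — each numeric step holds full float precision in every operation — exactly one rounding goes into every reported figure; the derived quantities, which include totals, five oxide percentages, ignition loss, net glass mass, the yield, are computed in full precision, exactly as printed in problem or answer, starting from the weights on 999.9 kg of glass.
Target masses of each oxide per 999.9 kg enamel:
  BaO: 8.878% × 999.9 = 88.77 kg
  PbO: 14.78% × 999.9 = 147.8 kg
  SiO2: 59.14% × 999.9 = 591.3 kg
  ZrO2: 12.98% × 999.9 = 129.8 kg
  Al2O3: 4.223% × 999.9 = 42.23 kg
A balance pass over the oxides, with the batch weights as given, versus the basis set out (target by target, the sums agree within answer rounding):
  BaO: 114.5·0.7753 = 88.77 kg (target 88.77 kg)
  PbO: 151.3·0.9768 = 147.8 kg (target 147.8 kg)
  SiO2: 192.5·0.3249 + 531.4·0.9950 = 591.3 kg (target 591.3 kg)
  ZrO2: 192.5·0.6741 = 129.8 kg (target 129.8 kg)
  Al2O3: 40.79·0.9960 + 531.4·0.003000 = 42.22 kg (target 42.23 kg)
Mass balance on the glass: batch Σ − ignition loss = 999.8 kg (summing oxide targets gives 999.9 kg; stated basis 999.9 kg — rounding explains the deltas).
Batch grand total — Σ batch = 1030 kg; the LOI term Σ batch·LOI equals 30.66 kg; the yield ratio, glass ÷ batch: 97.03%.

Batch per 999.9 kg enamel:
  Tabular alumina: 40.79 kg
  Zircon: 192.5 kg
  BaCO3: 114.5 kg
  Glass-grade sand: 531.4 kg
  Minium: 151.3 kg
Total batch = 1030 kg; LOI loss = 30.66 kg; yield = 97.03%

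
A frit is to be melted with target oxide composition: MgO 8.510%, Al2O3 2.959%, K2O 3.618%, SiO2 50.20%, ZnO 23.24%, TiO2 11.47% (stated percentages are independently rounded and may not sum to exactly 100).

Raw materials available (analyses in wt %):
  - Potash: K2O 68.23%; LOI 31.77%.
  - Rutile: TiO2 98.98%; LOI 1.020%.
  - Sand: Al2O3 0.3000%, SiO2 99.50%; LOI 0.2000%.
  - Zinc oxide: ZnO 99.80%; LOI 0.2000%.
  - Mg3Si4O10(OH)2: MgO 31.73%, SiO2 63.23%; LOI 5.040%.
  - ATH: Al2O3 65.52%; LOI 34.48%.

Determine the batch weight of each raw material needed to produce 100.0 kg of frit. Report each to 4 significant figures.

Batch per 100.0 kg frit:
  Potash: 5.303 kg
  Rutile: 11.59 kg
  Sand: 33.41 kg
  Zinc oxide: 23.29 kg
  Mg3Si4O10(OH)2: 26.82 kg
  ATH: 4.363 kg
Total batch = 104.8 kg; LOI loss = 4.772 kg; yield = 95.45%

In-progress results are shown (rounded to 4 significant figures) across the worked steps — the working math maintains full precision all the way through. Every reported figure takes a single rounding — derived quantities (ignition loss, the yield, totals, six oxide percentages, glass mass) are computed from the weighed amounts for 100.0 kg of glass at full precision exactly as shown in either problem or answer.
Oxide mass targets, per 100.0 kg frit:
  MgO: 8.510% × 100.0 = 8.510 kg
  Al2O3: 2.959% × 100.0 = 2.959 kg
  K2O: 3.618% × 100.0 = 3.618 kg
  SiO2: 50.20% × 100.0 = 50.20 kg
  ZnO: 23.24% × 100.0 = 23.24 kg
  TiO2: 11.47% × 100.0 = 11.47 kg
Balance tally, oxide-wise, applying the batch weights above, against the basis in use (oxide sums agree with the targets once rounding is allowed for):
  MgO: 26.82·0.3173 = 8.510 kg (target 8.510 kg)
  Al2O3: 33.41·0.003000 + 4.363·0.6552 = 2.959 kg (target 2.959 kg)
  K2O: 5.303·0.6823 = 3.618 kg (target 3.618 kg)
  SiO2: 33.41·0.9950 + 26.82·0.6323 = 50.20 kg (target 50.20 kg)
  ZnO: 23.29·0.9980 = 23.24 kg (target 23.24 kg)
  TiO2: 11.59·0.9898 = 11.47 kg (target 11.47 kg)
Glass-mass bookkeeping: total batch − LOI = 100.0 kg (the targets, summed, come to 100.0 kg; with the basis standing at 100.0 kg — deltas are rounding alone).
Batch grand total — Σ batch = 104.8 kg; LOI removed, Σ of batch·LOI: 4.772 kg; the yield ratio, glass ÷ batch: 95.45%.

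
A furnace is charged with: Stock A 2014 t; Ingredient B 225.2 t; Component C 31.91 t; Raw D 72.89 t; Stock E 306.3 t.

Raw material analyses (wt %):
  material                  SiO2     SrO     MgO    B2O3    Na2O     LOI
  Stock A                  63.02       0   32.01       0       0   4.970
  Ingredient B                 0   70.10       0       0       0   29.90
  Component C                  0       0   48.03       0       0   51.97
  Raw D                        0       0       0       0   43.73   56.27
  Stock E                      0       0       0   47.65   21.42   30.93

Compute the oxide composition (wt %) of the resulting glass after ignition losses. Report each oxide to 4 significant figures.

Working values are displayed, rounded to 4 significant figures, within the worked lines; all internal work carries full precision throughout. Every reported value sees exactly one rounding. All derived quantities are computed in full float precision (LOI, net glass mass, yield, the five compositions, totals) from the weighed amounts at 2331 t of glass as set out in either problem or answer.
Oxide masses out of the charge:
  SiO2: 2014·0.6302 = 1269 t
  SrO: 225.2·0.7010 = 157.9 t
  MgO: 2014·0.3201 + 31.91·0.4803 = 660.0 t
  B2O3: 306.3·0.4765 = 146.0 t
  Na2O: 72.89·0.4373 + 306.3·0.2142 = 97.48 t
LOI: 2014·0.04970 + 225.2·0.2990 + 31.91·0.5197 + 72.89·0.5627 + 306.3·0.3093 = 319.8 t
Glass = total batch minus LOI = 2650 − 319.8 = 2331 t (matching Σ of the oxides)
wt % = oxide mass / glass mass × 100

Glass mass = 2331 t (batch 2650 − LOI 319.8).
Composition: SiO2 54.46%, SrO 6.774%, MgO 28.32%, B2O3 6.263%, Na2O 4.183%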